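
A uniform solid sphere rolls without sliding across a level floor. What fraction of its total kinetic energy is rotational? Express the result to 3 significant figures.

fraction ≈ 0.286

With I = (2/5)MR², the ratio k = I/(MR²) is 0.4.
With ω = v/R, KE_trans = ½Mv² and KE_rot = ½Iω² = ½kMv², so KE_total = ½(1+k)Mv².
The rotational fraction is therefore k/(1+k) = 0.4/1.4 ≈ 0.286.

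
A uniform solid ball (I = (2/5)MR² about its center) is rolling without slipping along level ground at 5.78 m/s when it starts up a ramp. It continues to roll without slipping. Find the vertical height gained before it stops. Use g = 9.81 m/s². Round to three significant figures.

The moment of inertia is (2/5)MR², giving k ≡ I/(MR²) = 0.4.
The rolling condition ω = v/R makes the rotational term ½I(v/R)² = ½kMv², so KE_total = ½(1+k)Mv² = (7/10)Mv².
All of this converts to potential energy at the highest point: (7/10)Mv₀² = Mgh.
Thus h = (1+k)v₀²/(2g) = 1.4 × 5.78² / (2 × 9.81) ≈ 2.38 m.

h ≈ 2.38 m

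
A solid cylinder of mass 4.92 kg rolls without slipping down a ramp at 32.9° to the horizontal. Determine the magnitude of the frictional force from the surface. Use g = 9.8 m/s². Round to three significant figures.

Here I = (1/2)MR², so the shape factor k = I/(MR²) = 0.5.
Newton's second law down the slope: Mg sinθ − f = Ma. The torque equation fR = Iα (with α = a/R) gives f = kMa.
Combining, a = g sinθ/(1+k) and f = kMa = kMg sinθ/(1+k).
f = 0.5 × 4.92 × 9.8 × sin32.9° / 1.5 ≈ 8.73 N.

f ≈ 8.73 N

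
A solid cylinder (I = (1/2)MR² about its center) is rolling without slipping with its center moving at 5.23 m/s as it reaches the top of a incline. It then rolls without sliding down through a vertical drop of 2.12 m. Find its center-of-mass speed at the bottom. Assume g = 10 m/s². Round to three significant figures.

v ≈ 7.46 m/s

The moment of inertia is (1/2)MR², giving k ≡ I/(MR²) = 0.5.
The rolling condition ω = v/R makes the rotational term ½I(v/R)² = ½kMv², so KE_total = ½(1+k)Mv² = (3/4)Mv².
Energy conservation: (3/4)Mv₀² + Mgh = (3/4)Mv², so v² = v₀² + 2gh/(1+k).
v = √(5.23² + 2×10×2.12/1.5) = √55.62 ≈ 7.46 m/s.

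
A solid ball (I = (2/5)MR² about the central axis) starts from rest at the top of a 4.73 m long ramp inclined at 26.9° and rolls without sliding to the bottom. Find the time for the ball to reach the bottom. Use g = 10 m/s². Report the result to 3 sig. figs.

t ≈ 1.71 s

Here I = (2/5)MR², so the shape factor k = I/(MR²) = 0.4.
Translational: Mg sinθ − f = Ma. Rotational about the CM: fR = Iα = kMRa, so f = kMa.
Hence a = g sinθ/(1+k) = 10×sin26.9°/1.4 = 3.232 m/s².
Starting from rest, L = ½at², so t = √(2L/a) = √(2×4.73/3.232) ≈ 1.71 s.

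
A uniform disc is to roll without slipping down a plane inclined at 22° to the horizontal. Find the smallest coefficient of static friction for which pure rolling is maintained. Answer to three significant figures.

μ_min ≈ 0.135

With I = (1/2)MR², the ratio k = I/(MR²) is 0.5.
Translational: Mg sinθ − f = Ma. Rotational about the CM: fR = Iα = kMRa, so f = kMa.
These give a = g sinθ/(1+k) and the required friction f = kMg sinθ/(1+k).
With N = Mg cosθ, the no-slip condition f ≤ μN gives μ_min = f/N = k tanθ/(1+k).
μ_min = 0.5 × tan22° / 1.5 ≈ 0.135.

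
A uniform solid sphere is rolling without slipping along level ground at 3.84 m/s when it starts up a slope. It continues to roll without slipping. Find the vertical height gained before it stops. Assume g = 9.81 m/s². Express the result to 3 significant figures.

For this body I = (2/5)MR², i.e. k = I/(MR²) = 0.4.
The rolling condition ω = v/R makes the rotational term ½I(v/R)² = ½kMv², so KE_total = ½(1+k)Mv² = (7/10)Mv².
At the top the kinetic energy is zero, so (7/10)Mv₀² = Mgh.
Thus h = (1+k)v₀²/(2g) = 1.4 × 3.84² / (2 × 9.81) ≈ 1.05 m.

h ≈ 1.05 m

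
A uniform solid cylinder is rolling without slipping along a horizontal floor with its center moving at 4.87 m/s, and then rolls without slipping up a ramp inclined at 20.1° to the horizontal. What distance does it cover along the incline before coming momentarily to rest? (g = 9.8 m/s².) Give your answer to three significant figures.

With I = (1/2)MR², the ratio k = I/(MR²) is 0.5.
Since it rolls without slipping, ω = v/R and KE = ½Mv² + ½Iω² = ½(1+k)Mv² = (3/4)Mv².
Setting this equal to Mgh gives the vertical rise h = (1+k)v₀²/(2g) = 1.5×4.87²/(2×9.8) = 1.815 m.
Along the incline, d = h/sinθ = 1.815/sin20.1° ≈ 5.28 m.

d ≈ 5.28 m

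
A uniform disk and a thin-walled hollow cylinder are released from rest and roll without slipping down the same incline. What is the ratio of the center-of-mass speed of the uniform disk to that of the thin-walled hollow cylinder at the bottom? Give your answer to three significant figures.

Each satisfies Mgh = ½(1+k)Mv² with k = I/(MR²), so v ∝ 1/√(1+k).
For the uniform disk k = 0.5; for the thin-walled hollow cylinder k = 1.
v₁/v₂ = √((1+k₂)/(1+k₁)) = √(2/1.5) ≈ 1.15.

v_ratio ≈ 1.15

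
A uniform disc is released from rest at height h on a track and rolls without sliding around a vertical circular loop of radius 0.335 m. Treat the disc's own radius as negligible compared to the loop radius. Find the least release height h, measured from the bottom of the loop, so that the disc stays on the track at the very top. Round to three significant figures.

For this body I = (1/2)MR², i.e. k = I/(MR²) = 0.5.
At the top of the loop, the minimum-contact condition is Mg = Mv_top²/r, so v_top² = gr.
With ω = v/R, the kinetic energy at speed v is ½(1+k)Mv² = (3/4)Mv².
Energy conservation from release (height h) to the top (height 2r): Mgh = Mg(2r) + (3/4)M·gr.
Thus h_min = 2r + (1+k)r/2 = r(2 + 1.5/2) = 0.335 × 2.75 ≈ 0.921 m.

h_min ≈ 0.921 m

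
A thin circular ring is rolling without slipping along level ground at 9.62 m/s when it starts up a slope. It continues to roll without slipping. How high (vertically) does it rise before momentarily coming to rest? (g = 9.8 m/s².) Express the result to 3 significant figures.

h ≈ 9.44 m

With I = MR², the ratio k = I/(MR²) is 1.
Rolling without slipping gives ω = v/R, so the total kinetic energy is ½Mv² + ½Iω² = ½(1+k)Mv² = Mv².
At the top the kinetic energy is zero, so Mv₀² = Mgh.
Thus h = (1+k)v₀²/(2g) = 2 × 9.62² / (2 × 9.8) ≈ 9.44 m.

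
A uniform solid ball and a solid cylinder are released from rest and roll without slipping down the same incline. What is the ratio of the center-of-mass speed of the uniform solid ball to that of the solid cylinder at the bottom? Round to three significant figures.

Each satisfies Mgh = ½(1+k)Mv² with k = I/(MR²), so v ∝ 1/√(1+k).
For the uniform solid ball k = 0.4; for the solid cylinder k = 0.5.
v₁/v₂ = √((1+k₂)/(1+k₁)) = √(1.5/1.4) ≈ 1.04.

v_ratio ≈ 1.04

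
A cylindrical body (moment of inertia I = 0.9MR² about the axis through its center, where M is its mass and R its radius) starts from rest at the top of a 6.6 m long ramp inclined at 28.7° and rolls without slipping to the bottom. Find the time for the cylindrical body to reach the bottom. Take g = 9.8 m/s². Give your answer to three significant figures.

For this body I = 0.9MR², i.e. k = I/(MR²) = 0.9.
Along the incline Mg sinθ − f = Ma, and torque about the center fR = Iα = kMR²(a/R) gives f = kMa.
Hence a = g sinθ/(1+k) = 9.8×sin28.7°/1.9 = 2.477 m/s².
Starting from rest, L = ½at², so t = √(2L/a) = √(2×6.6/2.477) ≈ 2.31 s.

t ≈ 2.31 s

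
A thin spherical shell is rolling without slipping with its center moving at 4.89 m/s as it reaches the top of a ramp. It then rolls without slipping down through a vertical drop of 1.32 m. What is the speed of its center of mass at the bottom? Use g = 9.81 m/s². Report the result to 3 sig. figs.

With I = (2/3)MR², the ratio k = I/(MR²) is 2/3.
The rolling condition ω = v/R makes the rotational term ½I(v/R)² = ½kMv², so KE_total = ½(1+k)Mv² = (5/6)Mv².
Conserving energy between top and bottom: (5/6)Mv² = (5/6)Mv₀² + Mgh, hence v² = v₀² + 2gh/(1+k).
v = √(4.89² + 2×9.81×1.32/1.667) = √39.45 ≈ 6.28 m/s.

v ≈ 6.28 m/s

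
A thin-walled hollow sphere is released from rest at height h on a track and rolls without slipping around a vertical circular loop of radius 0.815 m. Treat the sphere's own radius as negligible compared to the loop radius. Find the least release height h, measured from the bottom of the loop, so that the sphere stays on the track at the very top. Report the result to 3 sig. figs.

h_min ≈ 2.31 m

Here I = (2/3)MR², so the shape factor k = I/(MR²) = 2/3.
At the top, contact is just lost when gravity alone supplies the centripetal force: Mg = Mv_top²/r, i.e. v_top² = gr.
With ω = v/R, the kinetic energy at speed v is ½(1+k)Mv² = (5/6)Mv².
Energy conservation from release (height h) to the top (height 2r): Mgh = Mg(2r) + (5/6)M·gr.
Thus h_min = 2r + (1+k)r/2 = r(2 + 1.667/2) = 0.815 × 2.833 ≈ 2.31 m.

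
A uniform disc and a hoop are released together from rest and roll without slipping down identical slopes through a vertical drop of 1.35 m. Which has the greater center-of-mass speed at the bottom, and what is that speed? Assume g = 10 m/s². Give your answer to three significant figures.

the uniform disc, at v ≈ 4.24 m/s

For rolling without slipping, Mgh = ½(1+k)Mv² where k = I/(MR²), so v = √(2gh/(1+k)).
Uniform disc: k = 0.5, giving v = √(2×10×1.35/1.5) = 4.243 m/s.
Hoop: k = 1, giving v = √(2×10×1.35/2) = 3.674 m/s.
The smaller k wins: the uniform disc, at ≈ 4.24 m/s.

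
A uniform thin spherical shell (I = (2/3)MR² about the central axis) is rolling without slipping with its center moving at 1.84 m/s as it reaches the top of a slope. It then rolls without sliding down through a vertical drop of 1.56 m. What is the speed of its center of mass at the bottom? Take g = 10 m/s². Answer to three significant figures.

v ≈ 4.70 m/s

With I = (2/3)MR², the ratio k = I/(MR²) is 2/3.
The rolling condition ω = v/R makes the rotational term ½I(v/R)² = ½kMv², so KE_total = ½(1+k)Mv² = (5/6)Mv².
Energy conservation: (5/6)Mv₀² + Mgh = (5/6)Mv², so v² = v₀² + 2gh/(1+k).
v = √(1.84² + 2×10×1.56/1.667) = √22.11 ≈ 4.70 m/s.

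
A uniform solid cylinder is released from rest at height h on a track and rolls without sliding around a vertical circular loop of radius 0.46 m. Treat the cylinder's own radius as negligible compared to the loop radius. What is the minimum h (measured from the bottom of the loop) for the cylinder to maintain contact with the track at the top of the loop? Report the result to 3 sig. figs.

h_min ≈ 1.27 m

The moment of inertia is (1/2)MR², giving k ≡ I/(MR²) = 0.5.
At the top of the loop, the minimum-contact condition is Mg = Mv_top²/r, so v_top² = gr.
With ω = v/R, the kinetic energy at speed v is ½(1+k)Mv² = (3/4)Mv².
Energy conservation from release (height h) to the top (height 2r): Mgh = Mg(2r) + (3/4)M·gr.
Thus h_min = 2r + (1+k)r/2 = r(2 + 1.5/2) = 0.46 × 2.75 ≈ 1.27 m.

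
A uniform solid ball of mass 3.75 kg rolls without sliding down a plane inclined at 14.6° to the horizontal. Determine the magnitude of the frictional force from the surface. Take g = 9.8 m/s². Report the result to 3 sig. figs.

f ≈ 2.65 N

For this body I = (2/5)MR², i.e. k = I/(MR²) = 0.4.
Newton's second law down the slope: Mg sinθ − f = Ma. The torque equation fR = Iα (with α = a/R) gives f = kMa.
Combining, a = g sinθ/(1+k) and f = kMa = kMg sinθ/(1+k).
f = 0.4 × 3.75 × 9.8 × sin14.6° / 1.4 ≈ 2.65 N.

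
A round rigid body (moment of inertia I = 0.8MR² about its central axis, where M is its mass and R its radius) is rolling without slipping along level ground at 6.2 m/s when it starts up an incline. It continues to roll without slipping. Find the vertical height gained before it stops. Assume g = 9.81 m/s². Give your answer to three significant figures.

h ≈ 3.53 m

The moment of inertia is 0.8MR², giving k ≡ I/(MR²) = 0.8.
The rolling condition ω = v/R makes the rotational term ½I(v/R)² = ½kMv², so KE_total = ½(1+k)Mv² = (9/10)Mv².
At the top the kinetic energy is zero, so (9/10)Mv₀² = Mgh.
Thus h = (1+k)v₀²/(2g) = 1.8 × 6.2² / (2 × 9.81) ≈ 3.53 m.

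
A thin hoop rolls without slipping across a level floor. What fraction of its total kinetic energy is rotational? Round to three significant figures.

Here I = MR², so the shape factor k = I/(MR²) = 1.
With ω = v/R, KE_trans = ½Mv² and KE_rot = ½Iω² = ½kMv², so KE_total = ½(1+k)Mv².
The rotational fraction is therefore k/(1+k) = 1/2 ≈ 0.500.

fraction ≈ 0.500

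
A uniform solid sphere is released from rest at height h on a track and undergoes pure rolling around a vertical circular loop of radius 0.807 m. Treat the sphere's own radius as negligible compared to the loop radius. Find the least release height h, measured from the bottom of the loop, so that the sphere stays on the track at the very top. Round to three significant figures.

h_min ≈ 2.18 m

For this body I = (2/5)MR², i.e. k = I/(MR²) = 0.4.
At the top, contact is just lost when gravity alone supplies the centripetal force: Mg = Mv_top²/r, i.e. v_top² = gr.
With ω = v/R, the kinetic energy at speed v is ½(1+k)Mv² = (7/10)Mv².
Energy conservation from release (height h) to the top (height 2r): Mgh = Mg(2r) + (7/10)M·gr.
Thus h_min = 2r + (1+k)r/2 = r(2 + 1.4/2) = 0.807 × 2.7 ≈ 2.18 m.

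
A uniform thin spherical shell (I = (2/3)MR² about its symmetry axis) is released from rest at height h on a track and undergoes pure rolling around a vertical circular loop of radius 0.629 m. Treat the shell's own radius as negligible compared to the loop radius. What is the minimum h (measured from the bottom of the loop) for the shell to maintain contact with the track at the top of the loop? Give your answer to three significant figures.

h_min ≈ 1.78 m

For this body I = (2/3)MR², i.e. k = I/(MR²) = 2/3.
At the top of the loop, the minimum-contact condition is Mg = Mv_top²/r, so v_top² = gr.
With ω = v/R, the kinetic energy at speed v is ½(1+k)Mv² = (5/6)Mv².
Energy conservation from release (height h) to the top (height 2r): Mgh = Mg(2r) + (5/6)M·gr.
Thus h_min = 2r + (1+k)r/2 = r(2 + 1.667/2) = 0.629 × 2.833 ≈ 1.78 m.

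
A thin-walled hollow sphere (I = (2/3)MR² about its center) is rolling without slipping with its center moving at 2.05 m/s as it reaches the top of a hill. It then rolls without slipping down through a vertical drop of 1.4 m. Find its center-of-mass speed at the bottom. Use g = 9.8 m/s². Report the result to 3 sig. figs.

Here I = (2/3)MR², so the shape factor k = I/(MR²) = 2/3.
Rolling without slipping gives ω = v/R, so the total kinetic energy is ½Mv² + ½Iω² = ½(1+k)Mv² = (5/6)Mv².
Energy conservation: (5/6)Mv₀² + Mgh = (5/6)Mv², so v² = v₀² + 2gh/(1+k).
v = √(2.05² + 2×9.8×1.4/1.667) = √20.67 ≈ 4.55 m/s.

v ≈ 4.55 m/s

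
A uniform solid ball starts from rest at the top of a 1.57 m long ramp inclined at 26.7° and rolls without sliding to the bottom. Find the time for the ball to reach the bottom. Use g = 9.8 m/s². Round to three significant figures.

t ≈ 0.999 s

With I = (2/5)MR², the ratio k = I/(MR²) is 0.4.
Translational: Mg sinθ − f = Ma. Rotational about the CM: fR = Iα = kMRa, so f = kMa.
Hence a = g sinθ/(1+k) = 9.8×sin26.7°/1.4 = 3.145 m/s².
With constant a from rest, t = √(2L/a) = √(2·1.57/3.145) ≈ 0.999 s.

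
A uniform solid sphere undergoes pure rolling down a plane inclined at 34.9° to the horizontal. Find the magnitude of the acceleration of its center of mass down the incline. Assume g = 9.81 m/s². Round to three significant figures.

a ≈ 4.01 m/s²

The moment of inertia is (2/5)MR², giving k ≡ I/(MR²) = 0.4.
Newton's second law down the slope: Mg sinθ − f = Ma. The torque equation fR = Iα (with α = a/R) gives f = kMa.
Eliminating f: Mg sinθ = (1+k)Ma, so a = g sinθ/(1+k) = 9.81 × sin34.9° / 1.4 ≈ 4.01 m/s².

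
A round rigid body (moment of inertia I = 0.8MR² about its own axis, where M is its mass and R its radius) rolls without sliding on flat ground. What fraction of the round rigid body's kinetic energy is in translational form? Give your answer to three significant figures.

fraction ≈ 0.556

Here I = 0.8MR², so the shape factor k = I/(MR²) = 0.8.
Since ω = v/R, the translational part is ½Mv² and the rotational part is ½I(v/R)² = ½kMv²; the total is ½(1+k)Mv².
The translational fraction is therefore 1/(1+k) = 1/1.8 ≈ 0.556.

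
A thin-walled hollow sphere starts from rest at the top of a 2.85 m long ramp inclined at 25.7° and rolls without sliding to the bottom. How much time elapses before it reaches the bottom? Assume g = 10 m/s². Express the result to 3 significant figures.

t ≈ 1.48 s

The moment of inertia is (2/3)MR², giving k ≡ I/(MR²) = 2/3.
Newton's second law down the slope: Mg sinθ − f = Ma. The torque equation fR = Iα (with α = a/R) gives f = kMa.
Hence a = g sinθ/(1+k) = 10×sin25.7°/1.667 = 2.602 m/s².
With constant a from rest, t = √(2L/a) = √(2·2.85/2.602) ≈ 1.48 s.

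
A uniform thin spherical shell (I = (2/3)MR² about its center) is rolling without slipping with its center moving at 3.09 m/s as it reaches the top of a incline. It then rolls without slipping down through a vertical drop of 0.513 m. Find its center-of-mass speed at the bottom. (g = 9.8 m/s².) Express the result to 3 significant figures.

v ≈ 3.95 m/s

Here I = (2/3)MR², so the shape factor k = I/(MR²) = 2/3.
Rolling without slipping gives ω = v/R, so the total kinetic energy is ½Mv² + ½Iω² = ½(1+k)Mv² = (5/6)Mv².
Energy conservation: (5/6)Mv₀² + Mgh = (5/6)Mv², so v² = v₀² + 2gh/(1+k).
v = √(3.09² + 2×9.8×0.513/1.667) = √15.58 ≈ 3.95 m/s.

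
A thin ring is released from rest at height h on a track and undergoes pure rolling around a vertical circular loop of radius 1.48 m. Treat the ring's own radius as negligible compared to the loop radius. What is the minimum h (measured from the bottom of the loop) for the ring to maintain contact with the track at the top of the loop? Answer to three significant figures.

Here I = MR², so the shape factor k = I/(MR²) = 1.
At the top of the loop, the minimum-contact condition is Mg = Mv_top²/r, so v_top² = gr.
With ω = v/R, the kinetic energy at speed v is ½(1+k)Mv² = Mv².
Energy conservation from release (height h) to the top (height 2r): Mgh = Mg(2r) + M·gr.
Thus h_min = 2r + (1+k)r/2 = r(2 + 2/2) = 1.48 × 3 ≈ 4.44 m.

h_min ≈ 4.44 m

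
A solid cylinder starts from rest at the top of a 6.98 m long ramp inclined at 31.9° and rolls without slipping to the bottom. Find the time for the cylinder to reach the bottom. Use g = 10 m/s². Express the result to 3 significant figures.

t ≈ 1.99 s

For this body I = (1/2)MR², i.e. k = I/(MR²) = 0.5.
Newton's second law down the slope: Mg sinθ − f = Ma. The torque equation fR = Iα (with α = a/R) gives f = kMa.
Hence a = g sinθ/(1+k) = 10×sin31.9°/1.5 = 3.523 m/s².
With constant a from rest, t = √(2L/a) = √(2·6.98/3.523) ≈ 1.99 s.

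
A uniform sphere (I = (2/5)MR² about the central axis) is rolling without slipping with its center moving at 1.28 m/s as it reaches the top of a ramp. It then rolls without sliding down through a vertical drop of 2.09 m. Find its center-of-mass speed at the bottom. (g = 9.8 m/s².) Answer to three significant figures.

The moment of inertia is (2/5)MR², giving k ≡ I/(MR²) = 0.4.
Rolling without slipping gives ω = v/R, so the total kinetic energy is ½Mv² + ½Iω² = ½(1+k)Mv² = (7/10)Mv².
Conserving energy between top and bottom: (7/10)Mv² = (7/10)Mv₀² + Mgh, hence v² = v₀² + 2gh/(1+k).
v = √(1.28² + 2×9.8×2.09/1.4) = √30.9 ≈ 5.56 m/s.

v ≈ 5.56 m/s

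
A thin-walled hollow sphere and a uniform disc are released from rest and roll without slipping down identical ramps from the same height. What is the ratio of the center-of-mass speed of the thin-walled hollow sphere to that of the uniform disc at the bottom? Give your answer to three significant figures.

Each satisfies Mgh = ½(1+k)Mv² with k = I/(MR²), so v ∝ 1/√(1+k).
For the thin-walled hollow sphere k = 2/3; for the uniform disc k = 0.5.
v₁/v₂ = √((1+k₂)/(1+k₁)) = √(1.5/1.667) ≈ 0.949.

v_ratio ≈ 0.949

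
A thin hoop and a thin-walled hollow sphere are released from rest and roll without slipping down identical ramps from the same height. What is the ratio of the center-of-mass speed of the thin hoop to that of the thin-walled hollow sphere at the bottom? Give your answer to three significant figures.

v_ratio ≈ 0.913

Each satisfies Mgh = ½(1+k)Mv² with k = I/(MR²), so v ∝ 1/√(1+k).
For the thin hoop k = 1; for the thin-walled hollow sphere k = 2/3.
v₁/v₂ = √((1+k₂)/(1+k₁)) = √(1.667/2) ≈ 0.913.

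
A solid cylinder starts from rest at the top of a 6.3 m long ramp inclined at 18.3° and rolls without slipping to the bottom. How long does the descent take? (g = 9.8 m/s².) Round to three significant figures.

t ≈ 2.48 s

With I = (1/2)MR², the ratio k = I/(MR²) is 0.5.
Translational: Mg sinθ − f = Ma. Rotational about the CM: fR = Iα = kMRa, so f = kMa.
Hence a = g sinθ/(1+k) = 9.8×sin18.3°/1.5 = 2.051 m/s².
Starting from rest, L = ½at², so t = √(2L/a) = √(2×6.3/2.051) ≈ 2.48 s.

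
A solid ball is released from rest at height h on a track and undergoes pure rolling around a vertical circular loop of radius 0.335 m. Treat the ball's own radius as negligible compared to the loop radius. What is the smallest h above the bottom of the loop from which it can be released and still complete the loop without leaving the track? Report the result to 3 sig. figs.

h_min ≈ 0.905 m

The moment of inertia is (2/5)MR², giving k ≡ I/(MR²) = 0.4.
At the top, contact is just lost when gravity alone supplies the centripetal force: Mg = Mv_top²/r, i.e. v_top² = gr.
With ω = v/R, the kinetic energy at speed v is ½(1+k)Mv² = (7/10)Mv².
Energy conservation from release (height h) to the top (height 2r): Mgh = Mg(2r) + (7/10)M·gr.
Thus h_min = 2r + (1+k)r/2 = r(2 + 1.4/2) = 0.335 × 2.7 ≈ 0.905 m.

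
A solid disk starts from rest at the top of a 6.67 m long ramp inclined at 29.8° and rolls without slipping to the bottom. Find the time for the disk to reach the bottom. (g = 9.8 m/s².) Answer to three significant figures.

t ≈ 2.03 s

The moment of inertia is (1/2)MR², giving k ≡ I/(MR²) = 0.5.
Newton's second law down the slope: Mg sinθ − f = Ma. The torque equation fR = Iα (with α = a/R) gives f = kMa.
Hence a = g sinθ/(1+k) = 9.8×sin29.8°/1.5 = 3.247 m/s².
With constant a from rest, t = √(2L/a) = √(2·6.67/3.247) ≈ 2.03 s.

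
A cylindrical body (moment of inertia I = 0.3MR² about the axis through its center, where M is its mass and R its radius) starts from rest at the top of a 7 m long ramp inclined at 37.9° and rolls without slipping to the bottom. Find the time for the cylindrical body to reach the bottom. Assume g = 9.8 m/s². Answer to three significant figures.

The moment of inertia is 0.3MR², giving k ≡ I/(MR²) = 0.3.
Along the incline Mg sinθ − f = Ma, and torque about the center fR = Iα = kMR²(a/R) gives f = kMa.
Hence a = g sinθ/(1+k) = 9.8×sin37.9°/1.3 = 4.631 m/s².
Starting from rest, L = ½at², so t = √(2L/a) = √(2×7/4.631) ≈ 1.74 s.

t ≈ 1.74 s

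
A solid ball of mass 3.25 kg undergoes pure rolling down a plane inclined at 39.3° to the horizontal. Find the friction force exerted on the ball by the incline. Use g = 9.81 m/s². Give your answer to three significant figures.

f ≈ 5.77 N

Here I = (2/5)MR², so the shape factor k = I/(MR²) = 0.4.
Along the incline Mg sinθ − f = Ma, and torque about the center fR = Iα = kMR²(a/R) gives f = kMa.
Combining, a = g sinθ/(1+k) and f = kMa = kMg sinθ/(1+k).
f = 0.4 × 3.25 × 9.81 × sin39.3° / 1.4 ≈ 5.77 N.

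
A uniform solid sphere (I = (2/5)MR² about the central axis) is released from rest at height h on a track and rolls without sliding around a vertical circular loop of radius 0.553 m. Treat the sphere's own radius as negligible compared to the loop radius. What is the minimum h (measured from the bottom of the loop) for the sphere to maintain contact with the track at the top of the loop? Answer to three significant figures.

For this body I = (2/5)MR², i.e. k = I/(MR²) = 0.4.
At the top, contact is just lost when gravity alone supplies the centripetal force: Mg = Mv_top²/r, i.e. v_top² = gr.
With ω = v/R, the kinetic energy at speed v is ½(1+k)Mv² = (7/10)Mv².
Energy conservation from release (height h) to the top (height 2r): Mgh = Mg(2r) + (7/10)M·gr.
Thus h_min = 2r + (1+k)r/2 = r(2 + 1.4/2) = 0.553 × 2.7 ≈ 1.49 m.

h_min ≈ 1.49 m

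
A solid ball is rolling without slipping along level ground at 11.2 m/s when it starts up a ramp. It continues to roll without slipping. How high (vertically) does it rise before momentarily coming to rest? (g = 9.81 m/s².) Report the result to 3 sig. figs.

Here I = (2/5)MR², so the shape factor k = I/(MR²) = 0.4.
The rolling condition ω = v/R makes the rotational term ½I(v/R)² = ½kMv², so KE_total = ½(1+k)Mv² = (7/10)Mv².
All of this converts to potential energy at the highest point: (7/10)Mv₀² = Mgh.
Thus h = (1+k)v₀²/(2g) = 1.4 × 11.2² / (2 × 9.81) ≈ 8.95 m.

h ≈ 8.95 m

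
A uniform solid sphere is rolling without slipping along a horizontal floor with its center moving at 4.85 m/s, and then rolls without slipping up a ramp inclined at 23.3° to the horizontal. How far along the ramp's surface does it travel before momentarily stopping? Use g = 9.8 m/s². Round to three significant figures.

d ≈ 4.25 m

The moment of inertia is (2/5)MR², giving k ≡ I/(MR²) = 0.4.
Pure rolling means v = ωR; then KE = ½Mv² + ½I(v/R)² = ½(1+k)Mv² = (7/10)Mv².
Setting this equal to Mgh gives the vertical rise h = (1+k)v₀²/(2g) = 1.4×4.85²/(2×9.8) = 1.68 m.
Along the incline, d = h/sinθ = 1.68/sin23.3° ≈ 4.25 m.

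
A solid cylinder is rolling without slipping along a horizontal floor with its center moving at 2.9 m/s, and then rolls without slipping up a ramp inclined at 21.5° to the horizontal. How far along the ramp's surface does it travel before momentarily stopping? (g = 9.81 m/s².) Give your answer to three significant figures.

For this body I = (1/2)MR², i.e. k = I/(MR²) = 0.5.
Rolling without slipping gives ω = v/R, so the total kinetic energy is ½Mv² + ½Iω² = ½(1+k)Mv² = (3/4)Mv².
Setting this equal to Mgh gives the vertical rise h = (1+k)v₀²/(2g) = 1.5×2.9²/(2×9.81) = 0.643 m.
Along the incline, d = h/sinθ = 0.643/sin21.5° ≈ 1.75 m.

d ≈ 1.75 m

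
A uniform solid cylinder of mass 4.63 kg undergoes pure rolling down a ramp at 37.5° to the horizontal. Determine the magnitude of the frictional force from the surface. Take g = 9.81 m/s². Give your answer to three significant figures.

The moment of inertia is (1/2)MR², giving k ≡ I/(MR²) = 0.5.
Newton's second law down the slope: Mg sinθ − f = Ma. The torque equation fR = Iα (with α = a/R) gives f = kMa.
Combining, a = g sinθ/(1+k) and f = kMa = kMg sinθ/(1+k).
f = 0.5 × 4.63 × 9.81 × sin37.5° / 1.5 ≈ 9.22 N.

f ≈ 9.22 N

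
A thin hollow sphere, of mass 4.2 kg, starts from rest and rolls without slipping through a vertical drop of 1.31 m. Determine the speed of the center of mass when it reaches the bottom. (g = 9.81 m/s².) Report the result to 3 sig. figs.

v ≈ 3.93 m/s

Here I = (2/3)MR², so the shape factor k = I/(MR²) = 2/3.
Rolling without slipping gives ω = v/R, so the total kinetic energy is ½Mv² + ½Iω² = ½(1+k)Mv² = (5/6)Mv².
Energy conservation: Mgh = (5/6)Mv², so v = √(2gh/(1+k)) = √(2 × 9.81 × 1.31 / 1.667) ≈ 3.93 m/s.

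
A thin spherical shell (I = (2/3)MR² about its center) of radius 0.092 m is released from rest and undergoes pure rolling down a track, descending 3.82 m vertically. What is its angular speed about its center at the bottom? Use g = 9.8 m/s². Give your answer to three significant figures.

With I = (2/3)MR², the ratio k = I/(MR²) is 2/3.
Pure rolling means v = ωR; then KE = ½Mv² + ½I(v/R)² = ½(1+k)Mv² = (5/6)Mv².
Energy conservation Mgh = ½(1+k)Mv² gives v = √(2gh/(1+k)) = √(2 × 9.8 × 3.82 / 1.667) = 6.702 m/s.
Then ω = v/R = 6.702 / 0.092 ≈ 72.9 rad/s.

ω ≈ 72.9 rad/s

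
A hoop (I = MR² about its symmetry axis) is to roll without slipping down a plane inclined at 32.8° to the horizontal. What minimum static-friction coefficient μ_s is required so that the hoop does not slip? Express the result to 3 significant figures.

Here I = MR², so the shape factor k = I/(MR²) = 1.
Translational: Mg sinθ − f = Ma. Rotational about the CM: fR = Iα = kMRa, so f = kMa.
These give a = g sinθ/(1+k) and the required friction f = kMg sinθ/(1+k).
The normal force is N = Mg cosθ, so μ_min = f/N = k tanθ/(1+k).
μ_min = 1 × tan32.8° / 2 ≈ 0.322.

μ_min ≈ 0.322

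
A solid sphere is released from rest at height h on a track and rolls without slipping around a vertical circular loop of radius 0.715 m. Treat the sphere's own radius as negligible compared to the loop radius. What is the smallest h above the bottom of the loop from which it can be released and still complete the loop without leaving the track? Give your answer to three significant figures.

For this body I = (2/5)MR², i.e. k = I/(MR²) = 0.4.
At the top of the loop, the minimum-contact condition is Mg = Mv_top²/r, so v_top² = gr.
With ω = v/R, the kinetic energy at speed v is ½(1+k)Mv² = (7/10)Mv².
Energy conservation from release (height h) to the top (height 2r): Mgh = Mg(2r) + (7/10)M·gr.
Thus h_min = 2r + (1+k)r/2 = r(2 + 1.4/2) = 0.715 × 2.7 ≈ 1.93 m.

h_min ≈ 1.93 m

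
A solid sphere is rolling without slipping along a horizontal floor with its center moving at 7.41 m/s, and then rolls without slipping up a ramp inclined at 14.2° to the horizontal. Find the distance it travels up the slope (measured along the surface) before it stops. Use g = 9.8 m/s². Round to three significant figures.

With I = (2/5)MR², the ratio k = I/(MR²) is 0.4.
The rolling condition ω = v/R makes the rotational term ½I(v/R)² = ½kMv², so KE_total = ½(1+k)Mv² = (7/10)Mv².
Setting this equal to Mgh gives the vertical rise h = (1+k)v₀²/(2g) = 1.4×7.41²/(2×9.8) = 3.922 m.
The distance along the slope is d = h/sinθ = 3.922/sin14.2° ≈ 16.0 m.

d ≈ 16.0 m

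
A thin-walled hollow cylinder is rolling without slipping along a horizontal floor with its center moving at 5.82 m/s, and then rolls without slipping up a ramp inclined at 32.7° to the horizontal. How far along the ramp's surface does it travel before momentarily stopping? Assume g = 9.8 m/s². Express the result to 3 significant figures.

d ≈ 6.40 m

For this body I = MR², i.e. k = I/(MR²) = 1.
The rolling condition ω = v/R makes the rotational term ½I(v/R)² = ½kMv², so KE_total = ½(1+k)Mv² = Mv².
Setting this equal to Mgh gives the vertical rise h = (1+k)v₀²/(2g) = 2×5.82²/(2×9.8) = 3.456 m.
The distance along the slope is d = h/sinθ = 3.456/sin32.7° ≈ 6.40 m.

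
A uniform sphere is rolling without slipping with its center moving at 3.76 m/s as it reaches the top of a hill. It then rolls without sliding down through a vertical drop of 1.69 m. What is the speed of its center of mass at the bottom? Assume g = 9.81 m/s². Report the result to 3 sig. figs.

v ≈ 6.15 m/s

The moment of inertia is (2/5)MR², giving k ≡ I/(MR²) = 0.4.
The rolling condition ω = v/R makes the rotational term ½I(v/R)² = ½kMv², so KE_total = ½(1+k)Mv² = (7/10)Mv².
Conserving energy between top and bottom: (7/10)Mv² = (7/10)Mv₀² + Mgh, hence v² = v₀² + 2gh/(1+k).
v = √(3.76² + 2×9.81×1.69/1.4) = √37.82 ≈ 6.15 m/s.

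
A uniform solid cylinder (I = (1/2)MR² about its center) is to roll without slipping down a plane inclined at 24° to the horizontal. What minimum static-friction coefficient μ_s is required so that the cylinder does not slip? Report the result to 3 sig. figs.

μ_min ≈ 0.148

The moment of inertia is (1/2)MR², giving k ≡ I/(MR²) = 0.5.
Along the incline Mg sinθ − f = Ma, and torque about the center fR = Iα = kMR²(a/R) gives f = kMa.
These give a = g sinθ/(1+k) and the required friction f = kMg sinθ/(1+k).
With N = Mg cosθ, the no-slip condition f ≤ μN gives μ_min = f/N = k tanθ/(1+k).
μ_min = 0.5 × tan24° / 1.5 ≈ 0.148.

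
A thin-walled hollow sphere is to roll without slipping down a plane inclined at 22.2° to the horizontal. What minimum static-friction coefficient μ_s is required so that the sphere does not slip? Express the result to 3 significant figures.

μ_min ≈ 0.163

Here I = (2/3)MR², so the shape factor k = I/(MR²) = 2/3.
Newton's second law down the slope: Mg sinθ − f = Ma. The torque equation fR = Iα (with α = a/R) gives f = kMa.
These give a = g sinθ/(1+k) and the required friction f = kMg sinθ/(1+k).
With N = Mg cosθ, the no-slip condition f ≤ μN gives μ_min = f/N = k tanθ/(1+k).
μ_min = (2/3) × tan22.2° / 1.667 ≈ 0.163.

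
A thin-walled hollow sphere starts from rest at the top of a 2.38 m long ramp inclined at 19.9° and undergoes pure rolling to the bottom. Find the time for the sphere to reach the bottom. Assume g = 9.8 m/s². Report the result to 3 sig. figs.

t ≈ 1.54 s

With I = (2/3)MR², the ratio k = I/(MR²) is 2/3.
Newton's second law down the slope: Mg sinθ − f = Ma. The torque equation fR = Iα (with α = a/R) gives f = kMa.
Hence a = g sinθ/(1+k) = 9.8×sin19.9°/1.667 = 2.001 m/s².
With constant a from rest, t = √(2L/a) = √(2·2.38/2.001) ≈ 1.54 s.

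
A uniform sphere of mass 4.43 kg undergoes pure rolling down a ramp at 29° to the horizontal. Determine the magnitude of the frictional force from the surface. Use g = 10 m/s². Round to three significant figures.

f ≈ 6.14 N

Here I = (2/5)MR², so the shape factor k = I/(MR²) = 0.4.
Translational: Mg sinθ − f = Ma. Rotational about the CM: fR = Iα = kMRa, so f = kMa.
Combining, a = g sinθ/(1+k) and f = kMa = kMg sinθ/(1+k).
f = 0.4 × 4.43 × 10 × sin29° / 1.4 ≈ 6.14 N.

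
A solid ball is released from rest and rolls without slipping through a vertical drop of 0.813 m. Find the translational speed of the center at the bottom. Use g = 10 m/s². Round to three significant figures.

Here I = (2/5)MR², so the shape factor k = I/(MR²) = 0.4.
Rolling without slipping gives ω = v/R, so the total kinetic energy is ½Mv² + ½Iω² = ½(1+k)Mv² = (7/10)Mv².
Energy conservation: Mgh = (7/10)Mv², so v = √(2gh/(1+k)) = √(2 × 10 × 0.813 / 1.4) ≈ 3.41 m/s.

v ≈ 3.41 m/s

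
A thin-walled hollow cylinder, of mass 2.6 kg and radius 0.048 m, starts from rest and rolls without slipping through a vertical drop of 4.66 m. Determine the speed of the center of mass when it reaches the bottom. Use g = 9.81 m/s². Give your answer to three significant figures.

For this body I = MR², i.e. k = I/(MR²) = 1.
Since it rolls without slipping, ω = v/R and KE = ½Mv² + ½Iω² = ½(1+k)Mv² = Mv².
Setting Mgh = Mv² gives v = √(2gh/(1+k)) = √(2·9.81·4.66/2) ≈ 6.76 m/s.

v ≈ 6.76 m/s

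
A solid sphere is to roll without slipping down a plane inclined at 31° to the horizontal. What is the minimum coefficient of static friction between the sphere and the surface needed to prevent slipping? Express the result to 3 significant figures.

With I = (2/5)MR², the ratio k = I/(MR²) is 0.4.
Newton's second law down the slope: Mg sinθ − f = Ma. The torque equation fR = Iα (with α = a/R) gives f = kMa.
These give a = g sinθ/(1+k) and the required friction f = kMg sinθ/(1+k).
The normal force is N = Mg cosθ, so μ_min = f/N = k tanθ/(1+k).
μ_min = 0.4 × tan31° / 1.4 ≈ 0.172.

μ_min ≈ 0.172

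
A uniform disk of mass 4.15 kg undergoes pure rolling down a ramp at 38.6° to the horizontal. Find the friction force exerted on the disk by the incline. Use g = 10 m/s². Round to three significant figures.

f ≈ 8.63 N

The moment of inertia is (1/2)MR², giving k ≡ I/(MR²) = 0.5.
Along the incline Mg sinθ − f = Ma, and torque about the center fR = Iα = kMR²(a/R) gives f = kMa.
Combining, a = g sinθ/(1+k) and f = kMa = kMg sinθ/(1+k).
f = 0.5 × 4.15 × 10 × sin38.6° / 1.5 ≈ 8.63 N.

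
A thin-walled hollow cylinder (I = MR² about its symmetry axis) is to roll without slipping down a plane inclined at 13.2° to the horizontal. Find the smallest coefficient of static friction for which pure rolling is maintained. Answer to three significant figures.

μ_min ≈ 0.117

For this body I = MR², i.e. k = I/(MR²) = 1.
Along the incline Mg sinθ − f = Ma, and torque about the center fR = Iα = kMR²(a/R) gives f = kMa.
These give a = g sinθ/(1+k) and the required friction f = kMg sinθ/(1+k).
With N = Mg cosθ, the no-slip condition f ≤ μN gives μ_min = f/N = k tanθ/(1+k).
μ_min = 1 × tan13.2° / 2 ≈ 0.117.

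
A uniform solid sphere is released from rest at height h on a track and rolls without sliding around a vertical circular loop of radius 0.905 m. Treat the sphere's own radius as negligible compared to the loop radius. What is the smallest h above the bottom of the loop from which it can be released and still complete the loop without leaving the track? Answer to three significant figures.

h_min ≈ 2.44 m

For this body I = (2/5)MR², i.e. k = I/(MR²) = 0.4.
At the top of the loop, the minimum-contact condition is Mg = Mv_top²/r, so v_top² = gr.
With ω = v/R, the kinetic energy at speed v is ½(1+k)Mv² = (7/10)Mv².
Energy conservation from release (height h) to the top (height 2r): Mgh = Mg(2r) + (7/10)M·gr.
Thus h_min = 2r + (1+k)r/2 = r(2 + 1.4/2) = 0.905 × 2.7 ≈ 2.44 m.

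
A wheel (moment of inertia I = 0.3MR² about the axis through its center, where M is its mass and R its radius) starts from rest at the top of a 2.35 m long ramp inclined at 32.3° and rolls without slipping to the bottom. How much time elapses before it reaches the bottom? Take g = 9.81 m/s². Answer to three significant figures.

t ≈ 1.08 s

With I = 0.3MR², the ratio k = I/(MR²) is 0.3.
Translational: Mg sinθ − f = Ma. Rotational about the CM: fR = Iα = kMRa, so f = kMa.
Hence a = g sinθ/(1+k) = 9.81×sin32.3°/1.3 = 4.032 m/s².
Starting from rest, L = ½at², so t = √(2L/a) = √(2×2.35/4.032) ≈ 1.08 s.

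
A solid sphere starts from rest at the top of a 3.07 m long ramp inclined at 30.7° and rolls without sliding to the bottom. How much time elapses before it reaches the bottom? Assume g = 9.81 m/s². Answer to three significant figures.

t ≈ 1.31 s

Here I = (2/5)MR², so the shape factor k = I/(MR²) = 0.4.
Along the incline Mg sinθ − f = Ma, and torque about the center fR = Iα = kMR²(a/R) gives f = kMa.
Hence a = g sinθ/(1+k) = 9.81×sin30.7°/1.4 = 3.577 m/s².
Starting from rest, L = ½at², so t = √(2L/a) = √(2×3.07/3.577) ≈ 1.31 s.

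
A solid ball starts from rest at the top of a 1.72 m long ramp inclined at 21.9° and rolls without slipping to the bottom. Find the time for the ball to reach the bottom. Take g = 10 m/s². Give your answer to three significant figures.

For this body I = (2/5)MR², i.e. k = I/(MR²) = 0.4.
Translational: Mg sinθ − f = Ma. Rotational about the CM: fR = Iα = kMRa, so f = kMa.
Hence a = g sinθ/(1+k) = 10×sin21.9°/1.4 = 2.664 m/s².
With constant a from rest, t = √(2L/a) = √(2·1.72/2.664) ≈ 1.14 s.

t ≈ 1.14 s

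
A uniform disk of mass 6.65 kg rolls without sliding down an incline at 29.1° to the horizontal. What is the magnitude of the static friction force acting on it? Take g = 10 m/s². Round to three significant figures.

The moment of inertia is (1/2)MR², giving k ≡ I/(MR²) = 0.5.
Along the incline Mg sinθ − f = Ma, and torque about the center fR = Iα = kMR²(a/R) gives f = kMa.
Combining, a = g sinθ/(1+k) and f = kMa = kMg sinθ/(1+k).
f = 0.5 × 6.65 × 10 × sin29.1° / 1.5 ≈ 10.8 N.

f ≈ 10.8 N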